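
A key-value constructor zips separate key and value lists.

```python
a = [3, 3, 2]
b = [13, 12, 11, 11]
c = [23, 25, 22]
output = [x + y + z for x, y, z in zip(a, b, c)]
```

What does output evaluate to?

Step 1: zip three lists (truncates to shortest, len=3):
  3 + 13 + 23 = 39
  3 + 12 + 25 = 40
  2 + 11 + 22 = 35
Therefore output = [39, 40, 35].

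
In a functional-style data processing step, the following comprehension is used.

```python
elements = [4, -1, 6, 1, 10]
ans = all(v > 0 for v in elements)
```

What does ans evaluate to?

Step 1: Check v > 0 for each element in [4, -1, 6, 1, 10]:
  4 > 0: True
  -1 > 0: False
  6 > 0: True
  1 > 0: True
  10 > 0: True
Step 2: all() returns False.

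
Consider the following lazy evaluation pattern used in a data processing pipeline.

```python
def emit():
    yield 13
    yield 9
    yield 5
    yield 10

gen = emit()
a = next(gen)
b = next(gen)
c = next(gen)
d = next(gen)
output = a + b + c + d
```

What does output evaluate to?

Step 1: Create generator and consume all values:
  a = next(gen) = 13
  b = next(gen) = 9
  c = next(gen) = 5
  d = next(gen) = 10
Step 2: output = 13 + 9 + 5 + 10 = 37.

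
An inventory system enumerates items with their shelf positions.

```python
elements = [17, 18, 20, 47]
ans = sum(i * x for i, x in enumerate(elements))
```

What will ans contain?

Step 1: Compute i * x for each (i, x) in enumerate([17, 18, 20, 47]):
  i=0, x=17: 0*17 = 0
  i=1, x=18: 1*18 = 18
  i=2, x=20: 2*20 = 40
  i=3, x=47: 3*47 = 141
Step 2: sum = 0 + 18 + 40 + 141 = 199.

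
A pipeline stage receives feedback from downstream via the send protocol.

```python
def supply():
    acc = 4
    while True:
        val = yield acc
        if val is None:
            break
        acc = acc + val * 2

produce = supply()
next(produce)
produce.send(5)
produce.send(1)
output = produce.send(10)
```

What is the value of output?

Step 1: next() -> yield acc=4.
Step 2: send(5) -> val=5, acc = 4 + 5*2 = 14, yield 14.
Step 3: send(1) -> val=1, acc = 14 + 1*2 = 16, yield 16.
Step 4: send(10) -> val=10, acc = 16 + 10*2 = 36, yield 36.
Therefore output = 36.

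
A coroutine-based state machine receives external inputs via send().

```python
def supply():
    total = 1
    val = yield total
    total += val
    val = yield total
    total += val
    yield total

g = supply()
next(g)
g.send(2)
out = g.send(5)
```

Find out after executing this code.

Step 1: next() -> yield total=1.
Step 2: send(2) -> val=2, total = 1+2 = 3, yield 3.
Step 3: send(5) -> val=5, total = 3+5 = 8, yield 8.
Therefore out = 8.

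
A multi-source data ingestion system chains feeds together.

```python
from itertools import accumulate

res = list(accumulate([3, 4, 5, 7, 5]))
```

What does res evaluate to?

Step 1: accumulate computes running sums:
  + 3 = 3
  + 4 = 7
  + 5 = 12
  + 7 = 19
  + 5 = 24
Therefore res = [3, 7, 12, 19, 24].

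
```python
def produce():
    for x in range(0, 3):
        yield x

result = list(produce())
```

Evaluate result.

Step 1: The generator yields each value from range(0, 3).
Step 2: list() consumes all yields: [0, 1, 2].
Therefore result = [0, 1, 2].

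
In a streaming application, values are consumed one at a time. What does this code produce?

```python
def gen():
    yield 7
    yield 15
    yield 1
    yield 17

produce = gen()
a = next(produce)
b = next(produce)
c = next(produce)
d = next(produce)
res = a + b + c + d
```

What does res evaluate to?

Step 1: Create generator and consume all values:
  a = next(produce) = 7
  b = next(produce) = 15
  c = next(produce) = 1
  d = next(produce) = 17
Step 2: res = 7 + 15 + 1 + 17 = 40.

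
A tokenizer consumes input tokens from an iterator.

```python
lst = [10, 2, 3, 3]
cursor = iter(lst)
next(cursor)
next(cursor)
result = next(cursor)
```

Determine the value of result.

Step 1: Create iterator over [10, 2, 3, 3].
Step 2: next() consumes 10.
Step 3: next() consumes 2.
Step 4: next() returns 3.
Therefore result = 3.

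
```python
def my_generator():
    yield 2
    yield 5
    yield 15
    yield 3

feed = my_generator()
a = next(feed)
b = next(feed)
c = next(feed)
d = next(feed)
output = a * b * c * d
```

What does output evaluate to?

Step 1: Create generator and consume all values:
  a = next(feed) = 2
  b = next(feed) = 5
  c = next(feed) = 15
  d = next(feed) = 3
Step 2: output = 2 * 5 * 15 * 3 = 450.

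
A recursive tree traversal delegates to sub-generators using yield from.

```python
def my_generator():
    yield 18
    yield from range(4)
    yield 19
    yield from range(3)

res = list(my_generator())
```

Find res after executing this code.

Step 1: Trace yields in order:
  yield 18
  yield 0
  yield 1
  yield 2
  yield 3
  yield 19
  yield 0
  yield 1
  yield 2
Therefore res = [18, 0, 1, 2, 3, 19, 0, 1, 2].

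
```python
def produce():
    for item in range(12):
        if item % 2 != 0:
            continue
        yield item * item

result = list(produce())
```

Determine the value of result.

Step 1: Only yield item**2 when item is divisible by 2:
  item=0: 0 % 2 == 0, yield 0**2 = 0
  item=2: 2 % 2 == 0, yield 2**2 = 4
  item=4: 4 % 2 == 0, yield 4**2 = 16
  item=6: 6 % 2 == 0, yield 6**2 = 36
  item=8: 8 % 2 == 0, yield 8**2 = 64
  item=10: 10 % 2 == 0, yield 10**2 = 100
Therefore result = [0, 4, 16, 36, 64, 100].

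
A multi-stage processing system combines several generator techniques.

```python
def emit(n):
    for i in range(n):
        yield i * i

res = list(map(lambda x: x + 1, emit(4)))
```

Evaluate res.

Step 1: emit(4) yields squares: [0, 1, 4, 9].
Step 2: map adds 1 to each: [1, 2, 5, 10].
Therefore res = [1, 2, 5, 10].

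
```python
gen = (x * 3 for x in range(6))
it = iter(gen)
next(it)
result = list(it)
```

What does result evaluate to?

Step 1: Generator produces [0, 3, 6, 9, 12, 15].
Step 2: next(it) consumes first element (0).
Step 3: list(it) collects remaining: [3, 6, 9, 12, 15].
Therefore result = [3, 6, 9, 12, 15].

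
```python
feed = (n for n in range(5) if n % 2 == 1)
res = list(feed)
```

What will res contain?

Step 1: Filter range(5) keeping only odd values:
  n=0: even, excluded
  n=1: odd, included
  n=2: even, excluded
  n=3: odd, included
  n=4: even, excluded
Therefore res = [1, 3].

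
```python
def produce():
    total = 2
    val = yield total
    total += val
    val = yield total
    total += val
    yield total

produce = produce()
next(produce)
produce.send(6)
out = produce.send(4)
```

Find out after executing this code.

Step 1: next() -> yield total=2.
Step 2: send(6) -> val=6, total = 2+6 = 8, yield 8.
Step 3: send(4) -> val=4, total = 8+4 = 12, yield 12.
Therefore out = 12.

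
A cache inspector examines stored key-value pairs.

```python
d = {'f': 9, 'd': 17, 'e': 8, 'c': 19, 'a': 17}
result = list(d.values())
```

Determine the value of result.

Step 1: d.values() returns the dictionary values in insertion order.
Therefore result = [9, 17, 8, 19, 17].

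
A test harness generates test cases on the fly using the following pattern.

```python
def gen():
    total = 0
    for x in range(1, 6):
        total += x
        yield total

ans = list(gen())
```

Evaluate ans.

Step 1: Generator accumulates running sum:
  x=1: total = 1, yield 1
  x=2: total = 3, yield 3
  x=3: total = 6, yield 6
  x=4: total = 10, yield 10
  x=5: total = 15, yield 15
Therefore ans = [1, 3, 6, 10, 15].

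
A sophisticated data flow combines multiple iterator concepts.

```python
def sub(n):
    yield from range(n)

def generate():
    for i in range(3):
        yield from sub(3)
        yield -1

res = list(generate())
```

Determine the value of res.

Step 1: For each i in range(3):
  i=0: yield from sub(3) -> [0, 1, 2], then yield -1
  i=1: yield from sub(3) -> [0, 1, 2], then yield -1
  i=2: yield from sub(3) -> [0, 1, 2], then yield -1
Therefore res = [0, 1, 2, -1, 0, 1, 2, -1, 0, 1, 2, -1].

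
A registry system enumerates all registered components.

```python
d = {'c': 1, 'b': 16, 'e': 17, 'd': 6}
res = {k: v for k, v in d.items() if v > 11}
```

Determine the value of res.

Step 1: Filter items where value > 11:
  'c': 1 <= 11: removed
  'b': 16 > 11: kept
  'e': 17 > 11: kept
  'd': 6 <= 11: removed
Therefore res = {'b': 16, 'e': 17}.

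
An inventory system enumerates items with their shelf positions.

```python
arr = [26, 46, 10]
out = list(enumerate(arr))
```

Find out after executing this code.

Step 1: enumerate pairs each element with its index:
  (0, 26)
  (1, 46)
  (2, 10)
Therefore out = [(0, 26), (1, 46), (2, 10)].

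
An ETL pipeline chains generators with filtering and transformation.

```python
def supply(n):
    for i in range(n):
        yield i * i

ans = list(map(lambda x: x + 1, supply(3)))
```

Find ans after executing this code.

Step 1: supply(3) yields squares: [0, 1, 4].
Step 2: map adds 1 to each: [1, 2, 5].
Therefore ans = [1, 2, 5].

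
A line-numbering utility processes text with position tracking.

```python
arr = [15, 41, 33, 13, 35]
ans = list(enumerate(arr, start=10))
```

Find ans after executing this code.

Step 1: enumerate with start=10:
  (10, 15)
  (11, 41)
  (12, 33)
  (13, 13)
  (14, 35)
Therefore ans = [(10, 15), (11, 41), (12, 33), (13, 13), (14, 35)].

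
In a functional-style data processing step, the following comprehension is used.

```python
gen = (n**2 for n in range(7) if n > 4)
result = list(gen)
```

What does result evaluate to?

Step 1: For range(7), keep n > 4, then square:
  n=0: 0 <= 4, excluded
  n=1: 1 <= 4, excluded
  n=2: 2 <= 4, excluded
  n=3: 3 <= 4, excluded
  n=4: 4 <= 4, excluded
  n=5: 5 > 4, yield 5**2 = 25
  n=6: 6 > 4, yield 6**2 = 36
Therefore result = [25, 36].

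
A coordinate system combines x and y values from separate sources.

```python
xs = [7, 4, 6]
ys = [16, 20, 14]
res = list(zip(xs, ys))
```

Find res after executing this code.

Step 1: zip pairs elements at same index:
  Index 0: (7, 16)
  Index 1: (4, 20)
  Index 2: (6, 14)
Therefore res = [(7, 16), (4, 20), (6, 14)].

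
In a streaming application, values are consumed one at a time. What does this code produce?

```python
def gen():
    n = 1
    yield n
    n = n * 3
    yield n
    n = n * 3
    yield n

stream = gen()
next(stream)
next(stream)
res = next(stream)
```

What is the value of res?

Step 1: Trace through generator execution:
  Yield 1: n starts at 1, yield 1
  Yield 2: n = 1 * 3 = 3, yield 3
  Yield 3: n = 3 * 3 = 9, yield 9
Step 2: First next() gets 1, second next() gets the second value, third next() yields 9.
Therefore res = 9.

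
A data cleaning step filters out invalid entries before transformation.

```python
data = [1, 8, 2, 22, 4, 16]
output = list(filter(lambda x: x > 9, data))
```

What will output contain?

Step 1: Filter elements > 9:
  1: removed
  8: removed
  2: removed
  22: kept
  4: removed
  16: kept
Therefore output = [22, 16].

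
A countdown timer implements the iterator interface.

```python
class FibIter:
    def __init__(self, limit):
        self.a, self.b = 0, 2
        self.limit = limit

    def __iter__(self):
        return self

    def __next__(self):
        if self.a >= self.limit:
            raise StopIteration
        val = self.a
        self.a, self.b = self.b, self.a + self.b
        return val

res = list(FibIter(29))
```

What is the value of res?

Step 1: Fibonacci-like sequence (a=0, b=2) until >= 29:
  Yield 0, then a,b = 2,2
  Yield 2, then a,b = 2,4
  Yield 2, then a,b = 4,6
  Yield 4, then a,b = 6,10
  Yield 6, then a,b = 10,16
  Yield 10, then a,b = 16,26
  Yield 16, then a,b = 26,42
  Yield 26, then a,b = 42,68
Step 2: 42 >= 29, stop.
Therefore res = [0, 2, 2, 4, 6, 10, 16, 26].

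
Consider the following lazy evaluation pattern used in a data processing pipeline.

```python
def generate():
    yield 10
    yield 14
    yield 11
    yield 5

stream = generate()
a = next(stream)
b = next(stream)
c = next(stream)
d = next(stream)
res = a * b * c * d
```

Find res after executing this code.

Step 1: Create generator and consume all values:
  a = next(stream) = 10
  b = next(stream) = 14
  c = next(stream) = 11
  d = next(stream) = 5
Step 2: res = 10 * 14 * 11 * 5 = 7700.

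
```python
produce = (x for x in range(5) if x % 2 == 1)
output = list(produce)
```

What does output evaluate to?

Step 1: Filter range(5) keeping only odd values:
  x=0: even, excluded
  x=1: odd, included
  x=2: even, excluded
  x=3: odd, included
  x=4: even, excluded
Therefore output = [1, 3].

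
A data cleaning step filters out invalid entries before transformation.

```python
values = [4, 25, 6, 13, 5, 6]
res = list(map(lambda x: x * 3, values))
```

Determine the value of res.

Step 1: Apply lambda x: x * 3 to each element:
  4 -> 12
  25 -> 75
  6 -> 18
  13 -> 39
  5 -> 15
  6 -> 18
Therefore res = [12, 75, 18, 39, 15, 18].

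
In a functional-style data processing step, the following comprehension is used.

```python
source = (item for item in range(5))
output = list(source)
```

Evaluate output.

Step 1: Generator expression iterates range(5): [0, 1, 2, 3, 4].
Step 2: list() collects all values.
Therefore output = [0, 1, 2, 3, 4].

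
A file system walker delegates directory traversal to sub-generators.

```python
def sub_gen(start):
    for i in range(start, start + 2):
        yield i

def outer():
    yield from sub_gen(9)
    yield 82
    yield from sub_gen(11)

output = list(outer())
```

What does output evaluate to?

Step 1: outer() delegates to sub_gen(9):
  yield 9
  yield 10
Step 2: yield 82
Step 3: Delegates to sub_gen(11):
  yield 11
  yield 12
Therefore output = [9, 10, 82, 11, 12].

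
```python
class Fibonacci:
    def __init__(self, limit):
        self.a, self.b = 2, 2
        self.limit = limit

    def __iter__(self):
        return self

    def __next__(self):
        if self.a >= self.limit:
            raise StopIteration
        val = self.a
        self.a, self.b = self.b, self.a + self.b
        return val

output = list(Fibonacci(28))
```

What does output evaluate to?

Step 1: Fibonacci-like sequence (a=2, b=2) until >= 28:
  Yield 2, then a,b = 2,4
  Yield 2, then a,b = 4,6
  Yield 4, then a,b = 6,10
  Yield 6, then a,b = 10,16
  Yield 10, then a,b = 16,26
  Yield 16, then a,b = 26,42
  Yield 26, then a,b = 42,68
Step 2: 42 >= 28, stop.
Therefore output = [2, 2, 4, 6, 10, 16, 26].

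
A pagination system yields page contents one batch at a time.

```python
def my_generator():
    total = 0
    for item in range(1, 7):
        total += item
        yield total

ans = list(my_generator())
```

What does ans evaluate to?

Step 1: Generator accumulates running sum:
  item=1: total = 1, yield 1
  item=2: total = 3, yield 3
  item=3: total = 6, yield 6
  item=4: total = 10, yield 10
  item=5: total = 15, yield 15
  item=6: total = 21, yield 21
Therefore ans = [1, 3, 6, 10, 15, 21].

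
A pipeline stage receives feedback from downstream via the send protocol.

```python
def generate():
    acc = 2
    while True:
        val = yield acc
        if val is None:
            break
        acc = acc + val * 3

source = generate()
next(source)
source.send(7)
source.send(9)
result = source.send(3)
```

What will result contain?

Step 1: next() -> yield acc=2.
Step 2: send(7) -> val=7, acc = 2 + 7*3 = 23, yield 23.
Step 3: send(9) -> val=9, acc = 23 + 9*3 = 50, yield 50.
Step 4: send(3) -> val=3, acc = 50 + 3*3 = 59, yield 59.
Therefore result = 59.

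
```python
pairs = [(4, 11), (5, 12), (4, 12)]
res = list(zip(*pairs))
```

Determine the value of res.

Step 1: zip(*pairs) transposes: unzips [(4, 11), (5, 12), (4, 12)] into separate sequences.
Step 2: First elements: (4, 5, 4), second elements: (11, 12, 12).
Therefore res = [(4, 5, 4), (11, 12, 12)].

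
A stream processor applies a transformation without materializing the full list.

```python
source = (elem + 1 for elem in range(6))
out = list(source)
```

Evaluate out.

Step 1: For each elem in range(6), compute elem+1:
  elem=0: 0+1 = 1
  elem=1: 1+1 = 2
  elem=2: 2+1 = 3
  elem=3: 3+1 = 4
  elem=4: 4+1 = 5
  elem=5: 5+1 = 6
Therefore out = [1, 2, 3, 4, 5, 6].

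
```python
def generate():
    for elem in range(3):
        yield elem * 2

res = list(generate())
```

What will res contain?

Step 1: For each elem in range(3), yield elem * 2:
  elem=0: yield 0 * 2 = 0
  elem=1: yield 1 * 2 = 2
  elem=2: yield 2 * 2 = 4
Therefore res = [0, 2, 4].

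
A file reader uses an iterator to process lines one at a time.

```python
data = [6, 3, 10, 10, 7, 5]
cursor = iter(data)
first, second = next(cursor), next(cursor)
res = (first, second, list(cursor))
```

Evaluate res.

Step 1: Create iterator over [6, 3, 10, 10, 7, 5].
Step 2: first = 6, second = 3.
Step 3: Remaining elements: [10, 10, 7, 5].
Therefore res = (6, 3, [10, 10, 7, 5]).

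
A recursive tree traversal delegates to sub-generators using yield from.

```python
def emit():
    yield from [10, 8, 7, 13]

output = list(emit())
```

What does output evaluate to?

Step 1: yield from delegates to the iterable, yielding each element.
Step 2: Collected values: [10, 8, 7, 13].
Therefore output = [10, 8, 7, 13].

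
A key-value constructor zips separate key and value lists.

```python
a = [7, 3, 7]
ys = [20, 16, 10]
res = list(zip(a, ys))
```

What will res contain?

Step 1: zip pairs elements at same index:
  Index 0: (7, 20)
  Index 1: (3, 16)
  Index 2: (7, 10)
Therefore res = [(7, 20), (3, 16), (7, 10)].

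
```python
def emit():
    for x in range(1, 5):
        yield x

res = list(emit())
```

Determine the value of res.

Step 1: The generator yields each value from range(1, 5).
Step 2: list() consumes all yields: [1, 2, 3, 4].
Therefore res = [1, 2, 3, 4].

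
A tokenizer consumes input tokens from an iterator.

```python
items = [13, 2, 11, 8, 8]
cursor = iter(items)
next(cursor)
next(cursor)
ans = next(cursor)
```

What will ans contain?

Step 1: Create iterator over [13, 2, 11, 8, 8].
Step 2: next() consumes 13.
Step 3: next() consumes 2.
Step 4: next() returns 11.
Therefore ans = 11.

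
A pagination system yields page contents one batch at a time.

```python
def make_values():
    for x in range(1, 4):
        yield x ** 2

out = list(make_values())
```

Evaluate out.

Step 1: For each x in range(1, 4), yield x**2:
  x=1: yield 1**2 = 1
  x=2: yield 2**2 = 4
  x=3: yield 3**2 = 9
Therefore out = [1, 4, 9].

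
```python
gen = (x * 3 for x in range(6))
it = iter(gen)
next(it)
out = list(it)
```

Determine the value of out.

Step 1: Generator produces [0, 3, 6, 9, 12, 15].
Step 2: next(it) consumes first element (0).
Step 3: list(it) collects remaining: [3, 6, 9, 12, 15].
Therefore out = [3, 6, 9, 12, 15].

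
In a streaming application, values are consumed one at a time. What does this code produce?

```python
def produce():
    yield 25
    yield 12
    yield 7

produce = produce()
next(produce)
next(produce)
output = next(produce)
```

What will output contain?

Step 1: produce() creates a generator.
Step 2: next(produce) yields 25 (consumed and discarded).
Step 3: next(produce) yields 12 (consumed and discarded).
Step 4: next(produce) yields 7, assigned to output.
Therefore output = 7.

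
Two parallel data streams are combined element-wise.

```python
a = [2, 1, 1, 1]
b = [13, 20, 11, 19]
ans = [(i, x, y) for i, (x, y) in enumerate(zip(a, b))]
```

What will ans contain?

Step 1: enumerate(zip(a, b)) gives index with paired elements:
  i=0: (2, 13)
  i=1: (1, 20)
  i=2: (1, 11)
  i=3: (1, 19)
Therefore ans = [(0, 2, 13), (1, 1, 20), (2, 1, 11), (3, 1, 19)].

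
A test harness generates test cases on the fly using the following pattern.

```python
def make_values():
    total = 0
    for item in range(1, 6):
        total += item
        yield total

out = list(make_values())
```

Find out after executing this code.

Step 1: Generator accumulates running sum:
  item=1: total = 1, yield 1
  item=2: total = 3, yield 3
  item=3: total = 6, yield 6
  item=4: total = 10, yield 10
  item=5: total = 15, yield 15
Therefore out = [1, 3, 6, 10, 15].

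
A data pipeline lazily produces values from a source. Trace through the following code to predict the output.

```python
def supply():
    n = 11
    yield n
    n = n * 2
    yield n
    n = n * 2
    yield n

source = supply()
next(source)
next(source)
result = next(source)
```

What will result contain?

Step 1: Trace through generator execution:
  Yield 1: n starts at 11, yield 11
  Yield 2: n = 11 * 2 = 22, yield 22
  Yield 3: n = 22 * 2 = 44, yield 44
Step 2: First next() gets 11, second next() gets the second value, third next() yields 44.
Therefore result = 44.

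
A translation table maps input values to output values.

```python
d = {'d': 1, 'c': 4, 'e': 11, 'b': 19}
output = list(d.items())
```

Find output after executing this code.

Step 1: d.items() returns (key, value) pairs in insertion order.
Therefore output = [('d', 1), ('c', 4), ('e', 11), ('b', 19)].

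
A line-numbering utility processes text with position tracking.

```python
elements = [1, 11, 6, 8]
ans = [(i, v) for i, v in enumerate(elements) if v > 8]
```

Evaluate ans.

Step 1: Filter enumerate([1, 11, 6, 8]) keeping v > 8:
  (0, 1): 1 <= 8, excluded
  (1, 11): 11 > 8, included
  (2, 6): 6 <= 8, excluded
  (3, 8): 8 <= 8, excluded
Therefore ans = [(1, 11)].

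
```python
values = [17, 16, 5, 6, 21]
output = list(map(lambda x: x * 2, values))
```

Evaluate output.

Step 1: Apply lambda x: x * 2 to each element:
  17 -> 34
  16 -> 32
  5 -> 10
  6 -> 12
  21 -> 42
Therefore output = [34, 32, 10, 12, 42].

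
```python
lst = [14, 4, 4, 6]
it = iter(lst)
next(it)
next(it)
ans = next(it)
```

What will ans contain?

Step 1: Create iterator over [14, 4, 4, 6].
Step 2: next() consumes 14.
Step 3: next() consumes 4.
Step 4: next() returns 4.
Therefore ans = 4.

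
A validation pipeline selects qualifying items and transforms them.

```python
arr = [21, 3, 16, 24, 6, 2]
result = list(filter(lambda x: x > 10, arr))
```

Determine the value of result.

Step 1: Filter elements > 10:
  21: kept
  3: removed
  16: kept
  24: kept
  6: removed
  2: removed
Therefore result = [21, 16, 24].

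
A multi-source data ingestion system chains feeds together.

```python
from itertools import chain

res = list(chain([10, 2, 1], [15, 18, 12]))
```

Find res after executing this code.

Step 1: chain() concatenates iterables: [10, 2, 1] + [15, 18, 12].
Therefore res = [10, 2, 1, 15, 18, 12].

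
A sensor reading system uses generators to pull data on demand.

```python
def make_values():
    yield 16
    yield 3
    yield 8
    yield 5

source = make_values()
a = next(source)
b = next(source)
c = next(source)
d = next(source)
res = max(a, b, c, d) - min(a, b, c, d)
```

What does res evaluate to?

Step 1: Create generator and consume all values:
  a = next(source) = 16
  b = next(source) = 3
  c = next(source) = 8
  d = next(source) = 5
Step 2: max = 16, min = 3, res = 16 - 3 = 13.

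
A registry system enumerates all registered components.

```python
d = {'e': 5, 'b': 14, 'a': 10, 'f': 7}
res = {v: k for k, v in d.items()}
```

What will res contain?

Step 1: Invert dict (swap keys and values):
  'e': 5 -> 5: 'e'
  'b': 14 -> 14: 'b'
  'a': 10 -> 10: 'a'
  'f': 7 -> 7: 'f'
Therefore res = {5: 'e', 14: 'b', 10: 'a', 7: 'f'}.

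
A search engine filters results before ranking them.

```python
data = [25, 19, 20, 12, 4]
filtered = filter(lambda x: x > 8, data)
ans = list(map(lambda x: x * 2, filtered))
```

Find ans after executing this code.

Step 1: Filter data for elements > 8:
  25: kept
  19: kept
  20: kept
  12: kept
  4: removed
Step 2: Map x * 2 on filtered [25, 19, 20, 12]:
  25 -> 50
  19 -> 38
  20 -> 40
  12 -> 24
Therefore ans = [50, 38, 40, 24].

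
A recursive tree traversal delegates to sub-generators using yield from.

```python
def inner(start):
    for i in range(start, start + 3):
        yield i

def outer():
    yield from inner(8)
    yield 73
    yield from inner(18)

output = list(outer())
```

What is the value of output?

Step 1: outer() delegates to inner(8):
  yield 8
  yield 9
  yield 10
Step 2: yield 73
Step 3: Delegates to inner(18):
  yield 18
  yield 19
  yield 20
Therefore output = [8, 9, 10, 73, 18, 19, 20].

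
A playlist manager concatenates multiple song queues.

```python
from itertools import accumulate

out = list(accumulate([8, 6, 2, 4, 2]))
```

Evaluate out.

Step 1: accumulate computes running sums:
  + 8 = 8
  + 6 = 14
  + 2 = 16
  + 4 = 20
  + 2 = 22
Therefore out = [8, 14, 16, 20, 22].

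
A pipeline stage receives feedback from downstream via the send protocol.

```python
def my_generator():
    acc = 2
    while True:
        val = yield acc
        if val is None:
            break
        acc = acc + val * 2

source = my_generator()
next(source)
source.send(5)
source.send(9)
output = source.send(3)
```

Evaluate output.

Step 1: next() -> yield acc=2.
Step 2: send(5) -> val=5, acc = 2 + 5*2 = 12, yield 12.
Step 3: send(9) -> val=9, acc = 12 + 9*2 = 30, yield 30.
Step 4: send(3) -> val=3, acc = 30 + 3*2 = 36, yield 36.
Therefore output = 36.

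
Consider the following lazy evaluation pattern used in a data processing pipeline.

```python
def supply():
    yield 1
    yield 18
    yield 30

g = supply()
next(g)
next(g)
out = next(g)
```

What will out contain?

Step 1: supply() creates a generator.
Step 2: next(g) yields 1 (consumed and discarded).
Step 3: next(g) yields 18 (consumed and discarded).
Step 4: next(g) yields 30, assigned to out.
Therefore out = 30.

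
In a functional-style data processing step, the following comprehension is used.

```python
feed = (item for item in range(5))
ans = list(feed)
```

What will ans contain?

Step 1: Generator expression iterates range(5): [0, 1, 2, 3, 4].
Step 2: list() collects all values.
Therefore ans = [0, 1, 2, 3, 4].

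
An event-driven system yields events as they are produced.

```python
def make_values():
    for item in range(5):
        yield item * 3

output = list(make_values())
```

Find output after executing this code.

Step 1: For each item in range(5), yield item * 3:
  item=0: yield 0 * 3 = 0
  item=1: yield 1 * 3 = 3
  item=2: yield 2 * 3 = 6
  item=3: yield 3 * 3 = 9
  item=4: yield 4 * 3 = 12
Therefore output = [0, 3, 6, 9, 12].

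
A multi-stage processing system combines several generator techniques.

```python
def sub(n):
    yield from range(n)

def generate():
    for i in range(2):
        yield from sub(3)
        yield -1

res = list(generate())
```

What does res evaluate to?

Step 1: For each i in range(2):
  i=0: yield from sub(3) -> [0, 1, 2], then yield -1
  i=1: yield from sub(3) -> [0, 1, 2], then yield -1
Therefore res = [0, 1, 2, -1, 0, 1, 2, -1].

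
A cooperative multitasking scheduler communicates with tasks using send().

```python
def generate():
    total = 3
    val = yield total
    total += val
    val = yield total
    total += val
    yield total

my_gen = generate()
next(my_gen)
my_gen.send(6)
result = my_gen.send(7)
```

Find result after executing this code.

Step 1: next() -> yield total=3.
Step 2: send(6) -> val=6, total = 3+6 = 9, yield 9.
Step 3: send(7) -> val=7, total = 9+7 = 16, yield 16.
Therefore result = 16.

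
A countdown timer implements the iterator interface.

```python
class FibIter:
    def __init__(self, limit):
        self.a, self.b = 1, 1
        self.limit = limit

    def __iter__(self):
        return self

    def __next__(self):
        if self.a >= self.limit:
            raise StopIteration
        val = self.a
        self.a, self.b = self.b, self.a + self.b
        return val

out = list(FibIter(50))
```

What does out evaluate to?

Step 1: Fibonacci-like sequence (a=1, b=1) until >= 50:
  Yield 1, then a,b = 1,2
  Yield 1, then a,b = 2,3
  Yield 2, then a,b = 3,5
  Yield 3, then a,b = 5,8
  Yield 5, then a,b = 8,13
  Yield 8, then a,b = 13,21
  Yield 13, then a,b = 21,34
  Yield 21, then a,b = 34,55
  Yield 34, then a,b = 55,89
Step 2: 55 >= 50, stop.
Therefore out = [1, 1, 2, 3, 5, 8, 13, 21, 34].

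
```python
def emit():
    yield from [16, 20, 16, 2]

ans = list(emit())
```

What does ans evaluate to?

Step 1: yield from delegates to the iterable, yielding each element.
Step 2: Collected values: [16, 20, 16, 2].
Therefore ans = [16, 20, 16, 2].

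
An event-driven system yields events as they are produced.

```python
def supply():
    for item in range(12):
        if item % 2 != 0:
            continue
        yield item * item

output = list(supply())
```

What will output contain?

Step 1: Only yield item**2 when item is divisible by 2:
  item=0: 0 % 2 == 0, yield 0**2 = 0
  item=2: 2 % 2 == 0, yield 2**2 = 4
  item=4: 4 % 2 == 0, yield 4**2 = 16
  item=6: 6 % 2 == 0, yield 6**2 = 36
  item=8: 8 % 2 == 0, yield 8**2 = 64
  item=10: 10 % 2 == 0, yield 10**2 = 100
Therefore output = [0, 4, 16, 36, 64, 100].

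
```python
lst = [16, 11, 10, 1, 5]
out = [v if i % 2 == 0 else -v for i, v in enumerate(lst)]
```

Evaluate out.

Step 1: For each (i, v), keep v if i is even, negate if odd:
  i=0 (even): keep 16
  i=1 (odd): negate to -11
  i=2 (even): keep 10
  i=3 (odd): negate to -1
  i=4 (even): keep 5
Therefore out = [16, -11, 10, -1, 5].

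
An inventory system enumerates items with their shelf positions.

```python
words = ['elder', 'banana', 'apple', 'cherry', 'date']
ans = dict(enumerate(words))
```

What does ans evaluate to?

Step 1: enumerate pairs indices with words:
  0 -> 'elder'
  1 -> 'banana'
  2 -> 'apple'
  3 -> 'cherry'
  4 -> 'date'
Therefore ans = {0: 'elder', 1: 'banana', 2: 'apple', 3: 'cherry', 4: 'date'}.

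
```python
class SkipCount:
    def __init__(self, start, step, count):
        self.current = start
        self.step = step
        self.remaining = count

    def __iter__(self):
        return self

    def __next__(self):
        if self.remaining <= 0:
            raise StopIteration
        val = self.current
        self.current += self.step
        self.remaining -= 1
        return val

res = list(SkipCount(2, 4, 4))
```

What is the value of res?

Step 1: SkipCount starts at 2, increments by 4, for 4 steps:
  Yield 2, then current += 4
  Yield 6, then current += 4
  Yield 10, then current += 4
  Yield 14, then current += 4
Therefore res = [2, 6, 10, 14].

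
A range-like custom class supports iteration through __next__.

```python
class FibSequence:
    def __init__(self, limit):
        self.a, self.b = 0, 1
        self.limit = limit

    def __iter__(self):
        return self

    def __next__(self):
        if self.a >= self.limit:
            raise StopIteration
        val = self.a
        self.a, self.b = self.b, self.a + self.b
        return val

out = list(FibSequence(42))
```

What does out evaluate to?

Step 1: Fibonacci-like sequence (a=0, b=1) until >= 42:
  Yield 0, then a,b = 1,1
  Yield 1, then a,b = 1,2
  Yield 1, then a,b = 2,3
  Yield 2, then a,b = 3,5
  Yield 3, then a,b = 5,8
  Yield 5, then a,b = 8,13
  Yield 8, then a,b = 13,21
  Yield 13, then a,b = 21,34
  Yield 21, then a,b = 34,55
  Yield 34, then a,b = 55,89
Step 2: 55 >= 42, stop.
Therefore out = [0, 1, 1, 2, 3, 5, 8, 13, 21, 34].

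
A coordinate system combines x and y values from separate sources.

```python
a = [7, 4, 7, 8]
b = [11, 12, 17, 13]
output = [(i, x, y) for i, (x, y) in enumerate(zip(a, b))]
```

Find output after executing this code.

Step 1: enumerate(zip(a, b)) gives index with paired elements:
  i=0: (7, 11)
  i=1: (4, 12)
  i=2: (7, 17)
  i=3: (8, 13)
Therefore output = [(0, 7, 11), (1, 4, 12), (2, 7, 17), (3, 8, 13)].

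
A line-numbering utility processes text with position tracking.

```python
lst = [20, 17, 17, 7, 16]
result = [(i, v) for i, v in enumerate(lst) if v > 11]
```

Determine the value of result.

Step 1: Filter enumerate([20, 17, 17, 7, 16]) keeping v > 11:
  (0, 20): 20 > 11, included
  (1, 17): 17 > 11, included
  (2, 17): 17 > 11, included
  (3, 7): 7 <= 11, excluded
  (4, 16): 16 > 11, included
Therefore result = [(0, 20), (1, 17), (2, 17), (4, 16)].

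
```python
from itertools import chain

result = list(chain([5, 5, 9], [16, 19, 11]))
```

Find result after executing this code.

Step 1: chain() concatenates iterables: [5, 5, 9] + [16, 19, 11].
Therefore result = [5, 5, 9, 16, 19, 11].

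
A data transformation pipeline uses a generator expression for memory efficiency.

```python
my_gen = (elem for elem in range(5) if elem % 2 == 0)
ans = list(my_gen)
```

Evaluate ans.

Step 1: Filter range(5) keeping only even values:
  elem=0: even, included
  elem=1: odd, excluded
  elem=2: even, included
  elem=3: odd, excluded
  elem=4: even, included
Therefore ans = [0, 2, 4].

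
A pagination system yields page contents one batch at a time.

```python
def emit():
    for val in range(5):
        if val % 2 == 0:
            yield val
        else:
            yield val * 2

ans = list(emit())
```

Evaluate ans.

Step 1: For each val in range(5), yield val if even, else val*2:
  val=0 (even): yield 0
  val=1 (odd): yield 1*2 = 2
  val=2 (even): yield 2
  val=3 (odd): yield 3*2 = 6
  val=4 (even): yield 4
Therefore ans = [0, 2, 2, 6, 4].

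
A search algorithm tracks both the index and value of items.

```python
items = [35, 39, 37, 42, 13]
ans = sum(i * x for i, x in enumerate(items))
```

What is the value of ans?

Step 1: Compute i * x for each (i, x) in enumerate([35, 39, 37, 42, 13]):
  i=0, x=35: 0*35 = 0
  i=1, x=39: 1*39 = 39
  i=2, x=37: 2*37 = 74
  i=3, x=42: 3*42 = 126
  i=4, x=13: 4*13 = 52
Step 2: sum = 0 + 39 + 74 + 126 + 52 = 291.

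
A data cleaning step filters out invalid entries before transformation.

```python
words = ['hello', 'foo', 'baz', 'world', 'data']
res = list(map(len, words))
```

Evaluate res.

Step 1: Map len() to each word:
  'hello' -> 5
  'foo' -> 3
  'baz' -> 3
  'world' -> 5
  'data' -> 4
Therefore res = [5, 3, 3, 5, 4].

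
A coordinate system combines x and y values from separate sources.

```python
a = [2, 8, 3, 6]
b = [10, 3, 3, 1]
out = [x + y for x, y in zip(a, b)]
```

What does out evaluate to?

Step 1: Add corresponding elements:
  2 + 10 = 12
  8 + 3 = 11
  3 + 3 = 6
  6 + 1 = 7
Therefore out = [12, 11, 6, 7].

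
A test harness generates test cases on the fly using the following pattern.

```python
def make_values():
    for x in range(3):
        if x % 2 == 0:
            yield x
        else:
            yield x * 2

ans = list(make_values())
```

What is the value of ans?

Step 1: For each x in range(3), yield x if even, else x*2:
  x=0 (even): yield 0
  x=1 (odd): yield 1*2 = 2
  x=2 (even): yield 2
Therefore ans = [0, 2, 2].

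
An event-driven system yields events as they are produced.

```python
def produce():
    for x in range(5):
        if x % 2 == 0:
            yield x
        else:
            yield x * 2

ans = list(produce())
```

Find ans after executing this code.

Step 1: For each x in range(5), yield x if even, else x*2:
  x=0 (even): yield 0
  x=1 (odd): yield 1*2 = 2
  x=2 (even): yield 2
  x=3 (odd): yield 3*2 = 6
  x=4 (even): yield 4
Therefore ans = [0, 2, 2, 6, 4].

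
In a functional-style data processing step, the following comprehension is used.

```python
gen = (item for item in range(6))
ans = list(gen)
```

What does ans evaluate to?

Step 1: Generator expression iterates range(6): [0, 1, 2, 3, 4, 5].
Step 2: list() collects all values.
Therefore ans = [0, 1, 2, 3, 4, 5].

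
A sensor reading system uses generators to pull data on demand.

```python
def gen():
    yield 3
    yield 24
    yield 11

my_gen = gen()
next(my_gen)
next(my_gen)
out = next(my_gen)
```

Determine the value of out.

Step 1: gen() creates a generator.
Step 2: next(my_gen) yields 3 (consumed and discarded).
Step 3: next(my_gen) yields 24 (consumed and discarded).
Step 4: next(my_gen) yields 11, assigned to out.
Therefore out = 11.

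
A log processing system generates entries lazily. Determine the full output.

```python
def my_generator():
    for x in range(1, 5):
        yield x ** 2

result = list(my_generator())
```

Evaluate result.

Step 1: For each x in range(1, 5), yield x**2:
  x=1: yield 1**2 = 1
  x=2: yield 2**2 = 4
  x=3: yield 3**2 = 9
  x=4: yield 4**2 = 16
Therefore result = [1, 4, 9, 16].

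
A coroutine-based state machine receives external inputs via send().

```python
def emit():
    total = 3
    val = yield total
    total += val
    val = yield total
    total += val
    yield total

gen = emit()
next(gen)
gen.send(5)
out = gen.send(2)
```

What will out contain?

Step 1: next() -> yield total=3.
Step 2: send(5) -> val=5, total = 3+5 = 8, yield 8.
Step 3: send(2) -> val=2, total = 8+2 = 10, yield 10.
Therefore out = 10.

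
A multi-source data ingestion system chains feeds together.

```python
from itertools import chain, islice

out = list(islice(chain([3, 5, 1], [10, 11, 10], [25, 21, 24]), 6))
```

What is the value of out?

Step 1: chain([3, 5, 1], [10, 11, 10], [25, 21, 24]) = [3, 5, 1, 10, 11, 10, 25, 21, 24].
Step 2: islice takes first 6 elements: [3, 5, 1, 10, 11, 10].
Therefore out = [3, 5, 1, 10, 11, 10].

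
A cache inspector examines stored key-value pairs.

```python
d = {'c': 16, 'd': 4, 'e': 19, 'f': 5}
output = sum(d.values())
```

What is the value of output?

Step 1: d.values() = [16, 4, 19, 5].
Step 2: sum = 44.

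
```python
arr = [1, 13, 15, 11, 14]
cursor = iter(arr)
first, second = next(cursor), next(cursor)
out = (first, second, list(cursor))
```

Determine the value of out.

Step 1: Create iterator over [1, 13, 15, 11, 14].
Step 2: first = 1, second = 13.
Step 3: Remaining elements: [15, 11, 14].
Therefore out = (1, 13, [15, 11, 14]).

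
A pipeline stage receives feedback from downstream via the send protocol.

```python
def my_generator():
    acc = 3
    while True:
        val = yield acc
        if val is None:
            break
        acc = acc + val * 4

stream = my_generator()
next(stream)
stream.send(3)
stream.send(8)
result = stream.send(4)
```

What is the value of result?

Step 1: next() -> yield acc=3.
Step 2: send(3) -> val=3, acc = 3 + 3*4 = 15, yield 15.
Step 3: send(8) -> val=8, acc = 15 + 8*4 = 47, yield 47.
Step 4: send(4) -> val=4, acc = 47 + 4*4 = 63, yield 63.
Therefore result = 63.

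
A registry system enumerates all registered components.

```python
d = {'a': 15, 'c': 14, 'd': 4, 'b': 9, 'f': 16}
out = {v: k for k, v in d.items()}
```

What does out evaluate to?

Step 1: Invert dict (swap keys and values):
  'a': 15 -> 15: 'a'
  'c': 14 -> 14: 'c'
  'd': 4 -> 4: 'd'
  'b': 9 -> 9: 'b'
  'f': 16 -> 16: 'f'
Therefore out = {15: 'a', 14: 'c', 4: 'd', 9: 'b', 16: 'f'}.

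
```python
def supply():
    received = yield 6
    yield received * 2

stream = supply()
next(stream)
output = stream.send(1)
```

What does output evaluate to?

Step 1: next(stream) advances to first yield, producing 6.
Step 2: send(1) resumes, received = 1.
Step 3: yield received * 2 = 1 * 2 = 2.
Therefore output = 2.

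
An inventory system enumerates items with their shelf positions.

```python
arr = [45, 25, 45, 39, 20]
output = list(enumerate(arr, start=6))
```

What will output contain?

Step 1: enumerate with start=6:
  (6, 45)
  (7, 25)
  (8, 45)
  (9, 39)
  (10, 20)
Therefore output = [(6, 45), (7, 25), (8, 45), (9, 39), (10, 20)].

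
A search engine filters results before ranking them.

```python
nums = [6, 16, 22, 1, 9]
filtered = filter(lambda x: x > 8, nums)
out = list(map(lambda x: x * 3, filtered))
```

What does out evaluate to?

Step 1: Filter nums for elements > 8:
  6: removed
  16: kept
  22: kept
  1: removed
  9: kept
Step 2: Map x * 3 on filtered [16, 22, 9]:
  16 -> 48
  22 -> 66
  9 -> 27
Therefore out = [48, 66, 27].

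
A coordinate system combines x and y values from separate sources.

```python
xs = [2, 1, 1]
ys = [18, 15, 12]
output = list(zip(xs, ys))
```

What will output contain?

Step 1: zip pairs elements at same index:
  Index 0: (2, 18)
  Index 1: (1, 15)
  Index 2: (1, 12)
Therefore output = [(2, 18), (1, 15), (1, 12)].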